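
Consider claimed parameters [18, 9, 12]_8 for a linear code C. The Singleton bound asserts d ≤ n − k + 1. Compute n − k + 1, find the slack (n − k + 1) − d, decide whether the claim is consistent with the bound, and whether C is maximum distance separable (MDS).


Singleton RHS = n − k + 1 = 10, slack = -2, bound violated (no such code; not MDS).

Singleton bound: d ≤ n − k + 1.
Here n = 18, k = 9, so n − k + 1 = 10.
Given d = 12, check d ≤ 10: NO.
Slack = (n − k + 1) − d = -2.
The slack is negative: d = 12 exceeds n − k + 1 = 10 by 2, so the Singleton bound is violated and no linear [18, 9, 12]_8 code can exist. In particular it is not MDS (MDS requires d = n − k + 1 exactly).
Description: the claimed parameters are [18, 9, 12]_8; such a code would be impossible (violates the Singleton bound).


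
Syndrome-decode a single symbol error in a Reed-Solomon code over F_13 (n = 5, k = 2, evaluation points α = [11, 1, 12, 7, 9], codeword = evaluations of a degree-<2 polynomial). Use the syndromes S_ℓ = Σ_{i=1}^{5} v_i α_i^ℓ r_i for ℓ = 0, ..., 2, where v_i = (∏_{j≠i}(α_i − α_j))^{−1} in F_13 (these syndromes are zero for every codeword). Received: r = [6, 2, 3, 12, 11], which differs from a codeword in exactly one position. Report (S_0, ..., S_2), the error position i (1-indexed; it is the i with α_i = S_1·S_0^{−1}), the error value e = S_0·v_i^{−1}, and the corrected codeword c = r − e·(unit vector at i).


S = (2, 9, 8), error at position 1, error magnitude e = 9, c = [10, 2, 3, 12, 11].

Step 1: column multipliers v_i = (∏_{j≠i}(α_i − α_j))^{−1} mod 13.
  i = 1 (α = 11): (11−1)(11−12)(11−7)(11−9) = 10·(−1)·4·2 = −80 ≡ 11, so v_1 = 11^{−1} = 6 (mod 13).
  i = 2 (α = 1): (1−11)(1−12)(1−7)(1−9) = (−10)·(−11)·(−6)·(−8) = 5280 ≡ 2, so v_2 = 2^{−1} = 7 (mod 13).
  i = 3 (α = 12): (12−11)(12−1)(12−7)(12−9) = 1·11·5·3 = 165 ≡ 9, so v_3 = 9^{−1} = 3 (mod 13).
  i = 4 (α = 7): (7−11)(7−1)(7−12)(7−9) = (−4)·6·(−5)·(−2) = −240 ≡ 7, so v_4 = 7^{−1} = 2 (mod 13).
  i = 5 (α = 9): (9−11)(9−1)(9−12)(9−7) = (−2)·8·(−3)·2 = 96 ≡ 5, so v_5 = 5^{−1} = 8 (mod 13).
  v = [6, 7, 3, 2, 8].
Step 2: syndromes of r = [6, 2, 3, 12, 11] (all sums mod 13).
  S_0 = Σ v_i r_i = 6·6 + 7·2 + 3·3 + 2·12 + 8·11 = 171 ≡ 2.
  S_1 = Σ v_i α_i r_i = 6·11·6 + 7·1·2 + 3·12·3 + 2·7·12 + 8·9·11 = 1478 ≡ 9.
  α_i^2 mod 13 = [4, 1, 1, 10, 3].
  S_2 = Σ v_i α_i^2 r_i = 6·4·6 + 7·1·2 + 3·1·3 + 2·10·12 + 8·3·11 = 671 ≡ 8.
  S = (2, 9, 8) ≠ 0, so r is not a codeword (an error is present).
Step 3: locate the error. For a single error e at position i, S_ℓ = v_i·e·α_i^ℓ, so α_err = S_1/S_0.
  S_0^{−1} = 2^{−1} = 7 (mod 13), so α_err = 9·7 = 63 ≡ 11 = α_1. Error position i = 1.
  Consistency check: S_2/S_1 = 8·3 = 24 ≡ 11 = α_err ✓ (single-error assumption holds).
Step 4: error magnitude e = S_0/v_1 = S_0·∏_{j≠1}(α_1 − α_j) = 2·11 = 22 ≡ 9 (mod 13).
Step 5: correct position 1: c_1 = r_1 − e = 6 − 9 ≡ 10 (mod 13). Hence c = [10, 2, 3, 12, 11].
  Check: interpolating c through the α_i gives m(x) = 9 + 6·x (degree < 2) with m(α_i) = c_i for every i, so c is indeed a codeword.


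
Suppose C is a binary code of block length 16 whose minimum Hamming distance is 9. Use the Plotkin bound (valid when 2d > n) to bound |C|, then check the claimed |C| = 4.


Plotkin bound M ≤ 8; given |C| = 4 ≤ bound (satisfied).

Check applicability: 2d = 18, n = 16.
2d − n = 2 > 0, so Plotkin applies.
Compute d/(2d−n) = 9/2 ≈ 4.5000.
⌊d/(2d−n)⌋ = 4.
Plotkin bound: M ≤ 2·4 = 8.
Given |C| = 4, check: satisfied.
This |C| is below the Plotkin bound.


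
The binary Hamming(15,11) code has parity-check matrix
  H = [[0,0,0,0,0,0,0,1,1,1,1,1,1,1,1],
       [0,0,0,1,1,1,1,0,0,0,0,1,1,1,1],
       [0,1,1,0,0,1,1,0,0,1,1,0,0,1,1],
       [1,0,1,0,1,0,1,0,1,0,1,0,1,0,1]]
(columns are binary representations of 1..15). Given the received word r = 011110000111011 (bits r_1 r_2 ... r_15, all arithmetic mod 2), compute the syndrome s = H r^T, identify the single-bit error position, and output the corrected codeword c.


s = (1, 1, 0, 0)^T, error position = 12, corrected codeword c = 011110000110011

Compute s = H r^T mod 2 one row at a time:
  s_1 = 0 + 0 + 1 + 1 + 1 + 0 + 1 + 1 = 5 ≡ 1 (mod 2).
  s_2 = 1 + 1 + 0 + 0 + 1 + 0 + 1 + 1 = 5 ≡ 1 (mod 2).
  s_3 = 1 + 1 + 0 + 0 + 1 + 1 + 1 + 1 = 6 ≡ 0 (mod 2).
  s_4 = 0 + 1 + 1 + 0 + 0 + 1 + 0 + 1 = 4 ≡ 0 (mod 2).
s = (1, 1, 0, 0)^T — this equals column 12 of H (binary 1100), so error is at position 12.
Correct: flip bit 12 of r = 011110000111011 to get c = 011110000110011.


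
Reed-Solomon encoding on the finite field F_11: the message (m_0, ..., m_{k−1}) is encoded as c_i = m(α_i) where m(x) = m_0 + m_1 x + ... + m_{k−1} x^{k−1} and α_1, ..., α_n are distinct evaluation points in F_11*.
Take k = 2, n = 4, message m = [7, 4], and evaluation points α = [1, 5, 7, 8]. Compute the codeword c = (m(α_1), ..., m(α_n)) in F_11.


c = [0, 5, 2, 6]

Message polynomial: m(x) = 7 + 4·x (mod 11).
For each evaluation point α_i, compute m(α_i) mod 11:
  α_1 = 1: Horner steps 4 → 0, so m(1) = 0.
  α_2 = 5: Horner steps 4 → 5, so m(5) = 5.
  α_3 = 7: Horner steps 4 → 2, so m(7) = 2.
  α_4 = 8: Horner steps 4 → 6, so m(8) = 6.
Codeword c = [0, 5, 2, 6] ∈ F_11^4.


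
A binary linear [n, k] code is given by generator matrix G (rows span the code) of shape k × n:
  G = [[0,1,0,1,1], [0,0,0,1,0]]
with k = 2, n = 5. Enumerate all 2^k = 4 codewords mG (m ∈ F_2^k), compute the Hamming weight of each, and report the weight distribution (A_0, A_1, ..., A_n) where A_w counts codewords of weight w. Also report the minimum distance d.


Weight distribution: A_0 = 1, A_1 = 1, A_2 = 1, A_3 = 1. Minimum distance d = 1.

Enumerate all 2^2 = 4 messages m ∈ F_2^2.
For each, compute codeword c = mG in F_2^5, then tally its weight.
  m = 00 → c = 00000, weight = 0.
  m = 10 → c = 01011, weight = 3.
  m = 01 → c = 00010, weight = 1.
  m = 11 → c = 01001, weight = 2.
Tally weights:
  weight 0: 1 codewords.
  weight 1: 1 codewords.
  weight 2: 1 codewords.
  weight 3: 1 codewords.
Minimum distance d = smallest w > 0 with A_w > 0 = 1.
Sanity: Σ A_w = 4 = 2^2 = 4 ✓.


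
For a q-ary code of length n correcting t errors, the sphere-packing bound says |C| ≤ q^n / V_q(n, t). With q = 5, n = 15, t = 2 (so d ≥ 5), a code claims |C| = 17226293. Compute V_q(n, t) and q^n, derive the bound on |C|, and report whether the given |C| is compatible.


V_q(n, t) = 1741, q^n = 30517578125, Hamming bound = 17528764, |C| = 17226293 ≤ bound (satisfied).

Step 1: Compute V_q(n, t) = Σ_{j=0}^2 C(n, j) (q−1)^j.
  j = 0: C(15,0)·(4)^0 = 1·1 = 1.
  j = 1: C(15,1)·(4)^1 = 15·4 = 60.
  j = 2: C(15,2)·(4)^2 = 105·16 = 1680.
  V_q(n, t) = 1 + 60 + 1680 = 1741.
Step 2: q^n = 5^15 = 30517578125.
Step 3: Hamming bound ⌊q^n / V_q(n,t)⌋ = ⌊30517578125/1741⌋ = 17528764.
Step 4: Compare |C| = 17226293 to 17528764: satisfied.
The claimed |C| lies below the Hamming bound.


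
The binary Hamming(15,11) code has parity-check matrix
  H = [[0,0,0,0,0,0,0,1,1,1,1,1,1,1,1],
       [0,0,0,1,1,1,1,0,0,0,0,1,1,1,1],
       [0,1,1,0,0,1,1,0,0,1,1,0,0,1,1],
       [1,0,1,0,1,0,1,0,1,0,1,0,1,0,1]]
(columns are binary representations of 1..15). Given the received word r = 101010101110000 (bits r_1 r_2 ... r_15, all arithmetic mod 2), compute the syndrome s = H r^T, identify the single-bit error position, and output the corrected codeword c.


s = (1, 0, 0, 0)^T, error position = 8, corrected codeword c = 101010111110000

Compute s = H r^T mod 2 one row at a time:
  s_1 = 0 + 1 + 1 + 1 + 0 + 0 + 0 + 0 = 3 ≡ 1 (mod 2).
  s_2 = 0 + 1 + 0 + 1 + 0 + 0 + 0 + 0 = 2 ≡ 0 (mod 2).
  s_3 = 0 + 1 + 0 + 1 + 1 + 1 + 0 + 0 = 4 ≡ 0 (mod 2).
  s_4 = 1 + 1 + 1 + 1 + 1 + 1 + 0 + 0 = 6 ≡ 0 (mod 2).
s = (1, 0, 0, 0)^T — this equals column 8 of H (binary 1000), so error is at position 8.
Correct: flip bit 8 of r = 101010101110000 to get c = 101010111110000.


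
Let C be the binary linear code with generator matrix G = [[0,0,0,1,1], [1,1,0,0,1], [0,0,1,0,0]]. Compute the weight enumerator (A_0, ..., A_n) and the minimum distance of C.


Weight distribution: A_0 = 1, A_1 = 1, A_2 = 1, A_3 = 3, A_4 = 2. Minimum distance d = 1.

Enumerate all 2^3 = 8 messages m ∈ F_2^3.
For each, compute codeword c = mG in F_2^5, then tally its weight.
  m = 000 → c = 00000, weight = 0.
  m = 100 → c = 00011, weight = 2.
  m = 010 → c = 11001, weight = 3.
  m = 110 → c = 11010, weight = 3.
  m = 001 → c = 00100, weight = 1.
  m = 101 → c = 00111, weight = 3.
  m = 011 → c = 11101, weight = 4.
  m = 111 → c = 11110, weight = 4.
Tally weights:
  weight 0: 1 codewords.
  weight 1: 1 codewords.
  weight 2: 1 codewords.
  weight 3: 3 codewords.
  weight 4: 2 codewords.
Minimum distance d = smallest w > 0 with A_w > 0 = 1.
Sanity: Σ A_w = 8 = 2^3 = 8 ✓.


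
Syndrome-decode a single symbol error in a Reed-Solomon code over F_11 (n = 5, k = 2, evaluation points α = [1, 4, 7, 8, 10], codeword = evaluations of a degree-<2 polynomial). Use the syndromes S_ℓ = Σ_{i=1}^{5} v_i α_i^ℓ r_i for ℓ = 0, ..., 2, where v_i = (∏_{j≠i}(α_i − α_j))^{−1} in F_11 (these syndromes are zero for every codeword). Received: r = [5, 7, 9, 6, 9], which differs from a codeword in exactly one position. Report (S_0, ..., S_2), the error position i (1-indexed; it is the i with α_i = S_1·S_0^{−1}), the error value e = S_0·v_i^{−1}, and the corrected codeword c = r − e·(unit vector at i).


S = (4, 7, 4), error at position 5, error magnitude e = 9, c = [5, 7, 9, 6, 0].

Step 1: column multipliers v_i = (∏_{j≠i}(α_i − α_j))^{−1} mod 11.
  i = 1 (α = 1): (1−4)(1−7)(1−8)(1−10) = (−3)·(−6)·(−7)·(−9) = 1134 ≡ 1, so v_1 = 1^{−1} = 1 (mod 11).
  i = 2 (α = 4): (4−1)(4−7)(4−8)(4−10) = 3·(−3)·(−4)·(−6) = −216 ≡ 4, so v_2 = 4^{−1} = 3 (mod 11).
  i = 3 (α = 7): (7−1)(7−4)(7−8)(7−10) = 6·3·(−1)·(−3) = 54 ≡ 10, so v_3 = 10^{−1} = 10 (mod 11).
  i = 4 (α = 8): (8−1)(8−4)(8−7)(8−10) = 7·4·1·(−2) = −56 ≡ 10, so v_4 = 10^{−1} = 10 (mod 11).
  i = 5 (α = 10): (10−1)(10−4)(10−7)(10−8) = 9·6·3·2 = 324 ≡ 5, so v_5 = 5^{−1} = 9 (mod 11).
  v = [1, 3, 10, 10, 9].
Step 2: syndromes of r = [5, 7, 9, 6, 9] (all sums mod 11).
  S_0 = Σ v_i r_i = 1·5 + 3·7 + 10·9 + 10·6 + 9·9 = 257 ≡ 4.
  S_1 = Σ v_i α_i r_i = 1·1·5 + 3·4·7 + 10·7·9 + 10·8·6 + 9·10·9 = 2009 ≡ 7.
  α_i^2 mod 11 = [1, 5, 5, 9, 1].
  S_2 = Σ v_i α_i^2 r_i = 1·1·5 + 3·5·7 + 10·5·9 + 10·9·6 + 9·1·9 = 1181 ≡ 4.
  S = (4, 7, 4) ≠ 0, so r is not a codeword (an error is present).
Step 3: locate the error. For a single error e at position i, S_ℓ = v_i·e·α_i^ℓ, so α_err = S_1/S_0.
  S_0^{−1} = 4^{−1} = 3 (mod 11), so α_err = 7·3 = 21 ≡ 10 = α_5. Error position i = 5.
  Consistency check: S_2/S_1 = 4·8 = 32 ≡ 10 = α_err ✓ (single-error assumption holds).
Step 4: error magnitude e = S_0/v_5 = S_0·∏_{j≠5}(α_5 − α_j) = 4·5 = 20 ≡ 9 (mod 11).
Step 5: correct position 5: c_5 = r_5 − e = 9 − 9 ≡ 0 (mod 11). Hence c = [5, 7, 9, 6, 0].
  Check: interpolating c through the α_i gives m(x) = 8 + 8·x (degree < 2) with m(α_i) = c_i for every i, so c is indeed a codeword.


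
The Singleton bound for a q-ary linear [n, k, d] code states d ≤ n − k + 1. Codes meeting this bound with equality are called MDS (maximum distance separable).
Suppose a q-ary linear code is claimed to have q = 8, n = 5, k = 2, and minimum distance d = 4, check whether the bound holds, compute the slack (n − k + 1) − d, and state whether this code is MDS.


Singleton RHS = n − k + 1 = 4, slack = 0, bound satisfied, MDS.

Singleton bound: d ≤ n − k + 1.
Here n = 5, k = 2, so n − k + 1 = 4.
Given d = 4, check d ≤ 4: YES.
Slack = (n − k + 1) − d = 0.
The code is MDS (slack = 0).
Description: the claimed parameters are [5, 2, 4]_8; such a code would be MDS (meets Singleton bound).


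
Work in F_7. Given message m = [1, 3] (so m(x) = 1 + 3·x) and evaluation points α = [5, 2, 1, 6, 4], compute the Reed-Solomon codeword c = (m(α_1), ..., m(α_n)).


c = [2, 0, 4, 5, 6]

Message polynomial: m(x) = 1 + 3·x (mod 7).
For each evaluation point α_i, compute m(α_i) mod 7:
  α_1 = 5: Horner steps 3 → 2, so m(5) = 2.
  α_2 = 2: Horner steps 3 → 0, so m(2) = 0.
  α_3 = 1: Horner steps 3 → 4, so m(1) = 4.
  α_4 = 6: Horner steps 3 → 5, so m(6) = 5.
  α_5 = 4: Horner steps 3 → 6, so m(4) = 6.
Codeword c = [2, 0, 4, 5, 6] ∈ F_7^5.


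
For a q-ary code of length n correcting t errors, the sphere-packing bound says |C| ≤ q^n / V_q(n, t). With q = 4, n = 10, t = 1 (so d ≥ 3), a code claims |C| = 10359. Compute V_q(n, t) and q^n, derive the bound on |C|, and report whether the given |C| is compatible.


V_q(n, t) = 31, q^n = 1048576, Hamming bound = 33825, |C| = 10359 ≤ bound (satisfied).

Step 1: Compute V_q(n, t) = Σ_{j=0}^1 C(n, j) (q−1)^j.
  j = 0: C(10,0)·(3)^0 = 1·1 = 1.
  j = 1: C(10,1)·(3)^1 = 10·3 = 30.
  V_q(n, t) = 1 + 30 = 31.
Step 2: q^n = 4^10 = 1048576.
Step 3: Hamming bound ⌊q^n / V_q(n,t)⌋ = ⌊1048576/31⌋ = 33825.
Step 4: Compare |C| = 10359 to 33825: satisfied.
The claimed |C| lies below the Hamming bound.


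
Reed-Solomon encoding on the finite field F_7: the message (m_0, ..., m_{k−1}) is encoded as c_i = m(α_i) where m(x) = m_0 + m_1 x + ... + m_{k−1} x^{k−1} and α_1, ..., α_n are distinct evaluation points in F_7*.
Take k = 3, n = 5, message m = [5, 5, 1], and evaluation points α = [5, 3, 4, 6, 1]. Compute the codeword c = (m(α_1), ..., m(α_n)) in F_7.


c = [6, 1, 6, 1, 4]

Message polynomial: m(x) = 5 + 5·x + 1·x^2 (mod 7).
For each evaluation point α_i, compute m(α_i) mod 7:
  α_1 = 5: Horner steps 1 → 3 → 6, so m(5) = 6.
  α_2 = 3: Horner steps 1 → 1 → 1, so m(3) = 1.
  α_3 = 4: Horner steps 1 → 2 → 6, so m(4) = 6.
  α_4 = 6: Horner steps 1 → 4 → 1, so m(6) = 1.
  α_5 = 1: Horner steps 1 → 6 → 4, so m(1) = 4.
Codeword c = [6, 1, 6, 1, 4] ∈ F_7^5.


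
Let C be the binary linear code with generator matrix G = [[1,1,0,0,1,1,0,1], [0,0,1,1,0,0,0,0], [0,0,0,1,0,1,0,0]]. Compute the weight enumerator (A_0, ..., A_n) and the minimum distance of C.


Weight distribution: A_0 = 1, A_2 = 3, A_5 = 3, A_7 = 1. Minimum distance d = 2.

Enumerate all 2^3 = 8 messages m ∈ F_2^3.
For each, compute codeword c = mG in F_2^8, then tally its weight.
  m = 000 → c = 00000000, weight = 0.
  m = 100 → c = 11001101, weight = 5.
  m = 010 → c = 00110000, weight = 2.
  m = 110 → c = 11111101, weight = 7.
  m = 001 → c = 00010100, weight = 2.
  m = 101 → c = 11011001, weight = 5.
  m = 011 → c = 00100100, weight = 2.
  m = 111 → c = 11101001, weight = 5.
Tally weights:
  weight 0: 1 codewords.
  weight 2: 3 codewords.
  weight 5: 3 codewords.
  weight 7: 1 codewords.
Minimum distance d = smallest w > 0 with A_w > 0 = 2.
Sanity: Σ A_w = 8 = 2^3 = 8 ✓.


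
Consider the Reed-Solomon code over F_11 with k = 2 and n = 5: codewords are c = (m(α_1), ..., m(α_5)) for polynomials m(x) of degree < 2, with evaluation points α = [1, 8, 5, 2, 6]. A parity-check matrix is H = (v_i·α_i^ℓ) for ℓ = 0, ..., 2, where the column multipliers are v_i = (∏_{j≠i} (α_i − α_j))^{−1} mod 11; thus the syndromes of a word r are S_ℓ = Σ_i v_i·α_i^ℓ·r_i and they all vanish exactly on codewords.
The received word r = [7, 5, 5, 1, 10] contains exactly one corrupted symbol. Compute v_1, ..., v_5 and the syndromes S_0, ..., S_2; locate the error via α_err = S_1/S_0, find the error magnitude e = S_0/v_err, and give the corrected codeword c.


S = (4, 10, 3), error at position 2, error magnitude e = 7, c = [7, 9, 5, 1, 10].

Step 1: column multipliers v_i = (∏_{j≠i}(α_i − α_j))^{−1} mod 11.
  i = 1 (α = 1): (1−8)(1−5)(1−2)(1−6) = (−7)·(−4)·(−1)·(−5) = 140 ≡ 8, so v_1 = 8^{−1} = 7 (mod 11).
  i = 2 (α = 8): (8−1)(8−5)(8−2)(8−6) = 7·3·6·2 = 252 ≡ 10, so v_2 = 10^{−1} = 10 (mod 11).
  i = 3 (α = 5): (5−1)(5−8)(5−2)(5−6) = 4·(−3)·3·(−1) = 36 ≡ 3, so v_3 = 3^{−1} = 4 (mod 11).
  i = 4 (α = 2): (2−1)(2−8)(2−5)(2−6) = 1·(−6)·(−3)·(−4) = −72 ≡ 5, so v_4 = 5^{−1} = 9 (mod 11).
  i = 5 (α = 6): (6−1)(6−8)(6−5)(6−2) = 5·(−2)·1·4 = −40 ≡ 4, so v_5 = 4^{−1} = 3 (mod 11).
  v = [7, 10, 4, 9, 3].
Step 2: syndromes of r = [7, 5, 5, 1, 10] (all sums mod 11).
  S_0 = Σ v_i r_i = 7·7 + 10·5 + 4·5 + 9·1 + 3·10 = 158 ≡ 4.
  S_1 = Σ v_i α_i r_i = 7·1·7 + 10·8·5 + 4·5·5 + 9·2·1 + 3·6·10 = 747 ≡ 10.
  α_i^2 mod 11 = [1, 9, 3, 4, 3].
  S_2 = Σ v_i α_i^2 r_i = 7·1·7 + 10·9·5 + 4·3·5 + 9·4·1 + 3·3·10 = 685 ≡ 3.
  S = (4, 10, 3) ≠ 0, so r is not a codeword (an error is present).
Step 3: locate the error. For a single error e at position i, S_ℓ = v_i·e·α_i^ℓ, so α_err = S_1/S_0.
  S_0^{−1} = 4^{−1} = 3 (mod 11), so α_err = 10·3 = 30 ≡ 8 = α_2. Error position i = 2.
  Consistency check: S_2/S_1 = 3·10 = 30 ≡ 8 = α_err ✓ (single-error assumption holds).
Step 4: error magnitude e = S_0/v_2 = S_0·∏_{j≠2}(α_2 − α_j) = 4·10 = 40 ≡ 7 (mod 11).
Step 5: correct position 2: c_2 = r_2 − e = 5 − 7 ≡ 9 (mod 11). Hence c = [7, 9, 5, 1, 10].
  Check: interpolating c through the α_i gives m(x) = 2 + 5·x (degree < 2) with m(α_i) = c_i for every i, so c is indeed a codeword.


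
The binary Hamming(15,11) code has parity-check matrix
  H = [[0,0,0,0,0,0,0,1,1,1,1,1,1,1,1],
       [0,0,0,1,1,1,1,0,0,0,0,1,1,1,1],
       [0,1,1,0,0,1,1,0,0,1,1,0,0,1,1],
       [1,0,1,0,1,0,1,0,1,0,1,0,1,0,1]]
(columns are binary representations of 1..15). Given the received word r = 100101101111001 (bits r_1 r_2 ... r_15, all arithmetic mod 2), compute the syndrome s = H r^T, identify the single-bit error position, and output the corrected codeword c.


s = (1, 1, 1, 1)^T, error position = 15, corrected codeword c = 100101101111000

Compute s = H r^T mod 2 one row at a time:
  s_1 = 0 + 1 + 1 + 1 + 1 + 0 + 0 + 1 = 5 ≡ 1 (mod 2).
  s_2 = 1 + 0 + 1 + 1 + 1 + 0 + 0 + 1 = 5 ≡ 1 (mod 2).
  s_3 = 0 + 0 + 1 + 1 + 1 + 1 + 0 + 1 = 5 ≡ 1 (mod 2).
  s_4 = 1 + 0 + 0 + 1 + 1 + 1 + 0 + 1 = 5 ≡ 1 (mod 2).
s = (1, 1, 1, 1)^T — this equals column 15 of H (binary 1111), so error is at position 15.
Correct: flip bit 15 of r = 100101101111001 to get c = 100101101111000.


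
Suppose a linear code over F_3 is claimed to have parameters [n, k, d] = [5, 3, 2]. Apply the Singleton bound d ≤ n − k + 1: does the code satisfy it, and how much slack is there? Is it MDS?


Singleton RHS = n − k + 1 = 3, slack = 1, bound satisfied, not MDS.

Singleton bound: d ≤ n − k + 1.
Here n = 5, k = 3, so n − k + 1 = 3.
Given d = 2, check d ≤ 3: YES.
Slack = (n − k + 1) − d = 1.
The code is NOT MDS (slack = 1 > 0).
Description: the claimed parameters are [5, 3, 2]_3; such a code would be non-MDS.


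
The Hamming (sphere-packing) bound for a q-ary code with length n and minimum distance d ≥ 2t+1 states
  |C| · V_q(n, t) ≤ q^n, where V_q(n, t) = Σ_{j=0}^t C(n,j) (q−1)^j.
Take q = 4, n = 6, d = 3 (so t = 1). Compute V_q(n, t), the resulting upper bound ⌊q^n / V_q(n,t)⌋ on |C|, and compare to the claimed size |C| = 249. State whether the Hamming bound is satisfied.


V_q(n, t) = 19, q^n = 4096, Hamming bound = 215, |C| = 249 > bound (violated).

Step 1: Compute V_q(n, t) = Σ_{j=0}^1 C(n, j) (q−1)^j.
  j = 0: C(6,0)·(3)^0 = 1·1 = 1.
  j = 1: C(6,1)·(3)^1 = 6·3 = 18.
  V_q(n, t) = 1 + 18 = 19.
Step 2: q^n = 4^6 = 4096.
Step 3: Hamming bound ⌊q^n / V_q(n,t)⌋ = ⌊4096/19⌋ = 215.
Step 4: Compare |C| = 249 to 215: violated.
The claimed |C| lies above the Hamming bound, so no 4-ary code of length 6 with d ≥ 3 can have 249 codewords.


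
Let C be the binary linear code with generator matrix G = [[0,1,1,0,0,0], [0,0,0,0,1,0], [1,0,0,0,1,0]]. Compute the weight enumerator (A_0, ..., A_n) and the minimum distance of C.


Weight distribution: A_0 = 1, A_1 = 2, A_2 = 2, A_3 = 2, A_4 = 1. Minimum distance d = 1.

Enumerate all 2^3 = 8 messages m ∈ F_2^3.
For each, compute codeword c = mG in F_2^6, then tally its weight.
  m = 000 → c = 000000, weight = 0.
  m = 100 → c = 011000, weight = 2.
  m = 010 → c = 000010, weight = 1.
  m = 110 → c = 011010, weight = 3.
  m = 001 → c = 100010, weight = 2.
  m = 101 → c = 111010, weight = 4.
  m = 011 → c = 100000, weight = 1.
  m = 111 → c = 111000, weight = 3.
Tally weights:
  weight 0: 1 codewords.
  weight 1: 2 codewords.
  weight 2: 2 codewords.
  weight 3: 2 codewords.
  weight 4: 1 codewords.
Minimum distance d = smallest w > 0 with A_w > 0 = 1.
Sanity: Σ A_w = 8 = 2^3 = 8 ✓.


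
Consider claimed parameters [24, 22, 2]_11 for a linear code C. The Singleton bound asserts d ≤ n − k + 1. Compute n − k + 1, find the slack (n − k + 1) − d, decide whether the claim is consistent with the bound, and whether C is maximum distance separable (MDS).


Singleton RHS = n − k + 1 = 3, slack = 1, bound satisfied, not MDS.

Singleton bound: d ≤ n − k + 1.
Here n = 24, k = 22, so n − k + 1 = 3.
Given d = 2, check d ≤ 3: YES.
Slack = (n − k + 1) − d = 1.
The code is NOT MDS (slack = 1 > 0).
Description: the claimed parameters are [24, 22, 2]_11; such a code would be non-MDS.


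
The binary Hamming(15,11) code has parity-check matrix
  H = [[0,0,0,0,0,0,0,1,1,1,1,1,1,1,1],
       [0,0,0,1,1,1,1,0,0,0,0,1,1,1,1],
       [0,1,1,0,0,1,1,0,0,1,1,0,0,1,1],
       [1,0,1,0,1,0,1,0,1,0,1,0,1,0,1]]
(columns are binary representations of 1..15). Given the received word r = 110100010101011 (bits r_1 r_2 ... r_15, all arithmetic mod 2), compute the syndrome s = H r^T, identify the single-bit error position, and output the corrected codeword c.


s = (1, 0, 0, 0)^T, error position = 8, corrected codeword c = 110100000101011

Compute s = H r^T mod 2 one row at a time:
  s_1 = 1 + 0 + 1 + 0 + 1 + 0 + 1 + 1 = 5 ≡ 1 (mod 2).
  s_2 = 1 + 0 + 0 + 0 + 1 + 0 + 1 + 1 = 4 ≡ 0 (mod 2).
  s_3 = 1 + 0 + 0 + 0 + 1 + 0 + 1 + 1 = 4 ≡ 0 (mod 2).
  s_4 = 1 + 0 + 0 + 0 + 0 + 0 + 0 + 1 = 2 ≡ 0 (mod 2).
s = (1, 0, 0, 0)^T — this equals column 8 of H (binary 1000), so error is at position 8.
Correct: flip bit 8 of r = 110100010101011 to get c = 110100000101011.


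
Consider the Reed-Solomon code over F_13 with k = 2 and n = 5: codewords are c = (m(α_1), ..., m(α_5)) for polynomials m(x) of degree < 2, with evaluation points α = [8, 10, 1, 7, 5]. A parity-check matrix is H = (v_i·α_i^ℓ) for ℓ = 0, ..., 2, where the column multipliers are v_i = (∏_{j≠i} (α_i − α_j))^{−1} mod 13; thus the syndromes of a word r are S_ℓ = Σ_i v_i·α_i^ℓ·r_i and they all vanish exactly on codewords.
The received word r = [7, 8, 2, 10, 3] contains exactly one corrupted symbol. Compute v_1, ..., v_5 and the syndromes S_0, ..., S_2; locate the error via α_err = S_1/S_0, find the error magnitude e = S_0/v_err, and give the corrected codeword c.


S = (2, 7, 5), error at position 2, error magnitude e = 7, c = [7, 1, 2, 10, 3].

Step 1: column multipliers v_i = (∏_{j≠i}(α_i − α_j))^{−1} mod 13.
  i = 1 (α = 8): (8−10)(8−1)(8−7)(8−5) = (−2)·7·1·3 = −42 ≡ 10, so v_1 = 10^{−1} = 4 (mod 13).
  i = 2 (α = 10): (10−8)(10−1)(10−7)(10−5) = 2·9·3·5 = 270 ≡ 10, so v_2 = 10^{−1} = 4 (mod 13).
  i = 3 (α = 1): (1−8)(1−10)(1−7)(1−5) = (−7)·(−9)·(−6)·(−4) = 1512 ≡ 4, so v_3 = 4^{−1} = 10 (mod 13).
  i = 4 (α = 7): (7−8)(7−10)(7−1)(7−5) = (−1)·(−3)·6·2 = 36 ≡ 10, so v_4 = 10^{−1} = 4 (mod 13).
  i = 5 (α = 5): (5−8)(5−10)(5−1)(5−7) = (−3)·(−5)·4·(−2) = −120 ≡ 10, so v_5 = 10^{−1} = 4 (mod 13).
  v = [4, 4, 10, 4, 4].
Step 2: syndromes of r = [7, 8, 2, 10, 3] (all sums mod 13).
  S_0 = Σ v_i r_i = 4·7 + 4·8 + 10·2 + 4·10 + 4·3 = 132 ≡ 2.
  S_1 = Σ v_i α_i r_i = 4·8·7 + 4·10·8 + 10·1·2 + 4·7·10 + 4·5·3 = 904 ≡ 7.
  α_i^2 mod 13 = [12, 9, 1, 10, 12].
  S_2 = Σ v_i α_i^2 r_i = 4·12·7 + 4·9·8 + 10·1·2 + 4·10·10 + 4·12·3 = 1188 ≡ 5.
  S = (2, 7, 5) ≠ 0, so r is not a codeword (an error is present).
Step 3: locate the error. For a single error e at position i, S_ℓ = v_i·e·α_i^ℓ, so α_err = S_1/S_0.
  S_0^{−1} = 2^{−1} = 7 (mod 13), so α_err = 7·7 = 49 ≡ 10 = α_2. Error position i = 2.
  Consistency check: S_2/S_1 = 5·2 = 10 ≡ 10 = α_err ✓ (single-error assumption holds).
Step 4: error magnitude e = S_0/v_2 = S_0·∏_{j≠2}(α_2 − α_j) = 2·10 = 20 ≡ 7 (mod 13).
Step 5: correct position 2: c_2 = r_2 − e = 8 − 7 ≡ 1 (mod 13). Hence c = [7, 1, 2, 10, 3].
  Check: interpolating c through the α_i gives m(x) = 5 + 10·x (degree < 2) with m(α_i) = c_i for every i, so c is indeed a codeword.


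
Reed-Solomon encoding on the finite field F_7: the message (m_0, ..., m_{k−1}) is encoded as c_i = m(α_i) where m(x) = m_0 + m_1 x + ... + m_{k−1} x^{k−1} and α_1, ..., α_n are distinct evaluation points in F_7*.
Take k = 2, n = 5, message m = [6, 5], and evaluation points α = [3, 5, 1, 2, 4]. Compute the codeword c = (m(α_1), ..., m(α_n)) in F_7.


c = [0, 3, 4, 2, 5]

Message polynomial: m(x) = 6 + 5·x (mod 7).
For each evaluation point α_i, compute m(α_i) mod 7:
  α_1 = 3: Horner steps 5 → 0, so m(3) = 0.
  α_2 = 5: Horner steps 5 → 3, so m(5) = 3.
  α_3 = 1: Horner steps 5 → 4, so m(1) = 4.
  α_4 = 2: Horner steps 5 → 2, so m(2) = 2.
  α_5 = 4: Horner steps 5 → 5, so m(4) = 5.
Codeword c = [0, 3, 4, 2, 5] ∈ F_7^5.


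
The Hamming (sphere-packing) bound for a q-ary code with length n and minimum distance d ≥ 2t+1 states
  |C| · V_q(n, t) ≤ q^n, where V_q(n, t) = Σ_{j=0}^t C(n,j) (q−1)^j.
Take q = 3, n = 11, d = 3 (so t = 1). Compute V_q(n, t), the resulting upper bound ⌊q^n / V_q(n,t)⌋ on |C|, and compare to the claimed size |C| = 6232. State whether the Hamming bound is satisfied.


V_q(n, t) = 23, q^n = 177147, Hamming bound = 7702, |C| = 6232 ≤ bound (satisfied).

Step 1: Compute V_q(n, t) = Σ_{j=0}^1 C(n, j) (q−1)^j.
  j = 0: C(11,0)·(2)^0 = 1·1 = 1.
  j = 1: C(11,1)·(2)^1 = 11·2 = 22.
  V_q(n, t) = 1 + 22 = 23.
Step 2: q^n = 3^11 = 177147.
Step 3: Hamming bound ⌊q^n / V_q(n,t)⌋ = ⌊177147/23⌋ = 7702.
Step 4: Compare |C| = 6232 to 7702: satisfied.
The claimed |C| lies below the Hamming bound.


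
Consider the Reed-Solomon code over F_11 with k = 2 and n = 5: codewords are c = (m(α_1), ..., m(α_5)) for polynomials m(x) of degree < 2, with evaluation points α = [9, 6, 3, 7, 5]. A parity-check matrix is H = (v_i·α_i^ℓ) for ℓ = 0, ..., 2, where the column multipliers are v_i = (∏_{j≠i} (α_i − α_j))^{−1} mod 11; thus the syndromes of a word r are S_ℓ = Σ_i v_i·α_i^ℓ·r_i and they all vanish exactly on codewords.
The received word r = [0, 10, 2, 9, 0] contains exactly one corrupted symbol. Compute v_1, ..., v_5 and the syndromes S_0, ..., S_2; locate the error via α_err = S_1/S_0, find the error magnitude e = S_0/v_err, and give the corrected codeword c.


S = (4, 3, 5), error at position 1, error magnitude e = 4, c = [7, 10, 2, 9, 0].

Step 1: column multipliers v_i = (∏_{j≠i}(α_i − α_j))^{−1} mod 11.
  i = 1 (α = 9): (9−6)(9−3)(9−7)(9−5) = 3·6·2·4 = 144 ≡ 1, so v_1 = 1^{−1} = 1 (mod 11).
  i = 2 (α = 6): (6−9)(6−3)(6−7)(6−5) = (−3)·3·(−1)·1 = 9 ≡ 9, so v_2 = 9^{−1} = 5 (mod 11).
  i = 3 (α = 3): (3−9)(3−6)(3−7)(3−5) = (−6)·(−3)·(−4)·(−2) = 144 ≡ 1, so v_3 = 1^{−1} = 1 (mod 11).
  i = 4 (α = 7): (7−9)(7−6)(7−3)(7−5) = (−2)·1·4·2 = −16 ≡ 6, so v_4 = 6^{−1} = 2 (mod 11).
  i = 5 (α = 5): (5−9)(5−6)(5−3)(5−7) = (−4)·(−1)·2·(−2) = −16 ≡ 6, so v_5 = 6^{−1} = 2 (mod 11).
  v = [1, 5, 1, 2, 2].
Step 2: syndromes of r = [0, 10, 2, 9, 0] (all sums mod 11).
  S_0 = Σ v_i r_i = 1·0 + 5·10 + 1·2 + 2·9 + 2·0 = 70 ≡ 4.
  S_1 = Σ v_i α_i r_i = 1·9·0 + 5·6·10 + 1·3·2 + 2·7·9 + 2·5·0 = 432 ≡ 3.
  α_i^2 mod 11 = [4, 3, 9, 5, 3].
  S_2 = Σ v_i α_i^2 r_i = 1·4·0 + 5·3·10 + 1·9·2 + 2·5·9 + 2·3·0 = 258 ≡ 5.
  S = (4, 3, 5) ≠ 0, so r is not a codeword (an error is present).
Step 3: locate the error. For a single error e at position i, S_ℓ = v_i·e·α_i^ℓ, so α_err = S_1/S_0.
  S_0^{−1} = 4^{−1} = 3 (mod 11), so α_err = 3·3 = 9 ≡ 9 = α_1. Error position i = 1.
  Consistency check: S_2/S_1 = 5·4 = 20 ≡ 9 = α_err ✓ (single-error assumption holds).
Step 4: error magnitude e = S_0/v_1 = S_0·∏_{j≠1}(α_1 − α_j) = 4·1 = 4 ≡ 4 (mod 11).
Step 5: correct position 1: c_1 = r_1 − e = 0 − 4 ≡ 7 (mod 11). Hence c = [7, 10, 2, 9, 0].
  Check: interpolating c through the α_i gives m(x) = 5 + 10·x (degree < 2) with m(α_i) = c_i for every i, so c is indeed a codeword.


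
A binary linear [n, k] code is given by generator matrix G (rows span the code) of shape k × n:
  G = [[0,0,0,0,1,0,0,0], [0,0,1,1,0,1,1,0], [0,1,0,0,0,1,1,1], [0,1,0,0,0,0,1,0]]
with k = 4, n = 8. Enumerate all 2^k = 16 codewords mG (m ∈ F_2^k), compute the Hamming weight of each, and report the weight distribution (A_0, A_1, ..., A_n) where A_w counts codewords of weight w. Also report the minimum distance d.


Weight distribution: A_0 = 1, A_1 = 1, A_2 = 2, A_3 = 2, A_4 = 5, A_5 = 5. Minimum distance d = 1.

Enumerate all 2^4 = 16 messages m ∈ F_2^4.
For each, compute codeword c = mG in F_2^8, then tally its weight.
  m = 0000 → c = 00000000, weight = 0.
  m = 1000 → c = 00001000, weight = 1.
  m = 0100 → c = 00110110, weight = 4.
  m = 1100 → c = 00111110, weight = 5.
  m = 0010 → c = 01000111, weight = 4.
  m = 1010 → c = 01001111, weight = 5.
  m = 0110 → c = 01110001, weight = 4.
  m = 1110 → c = 01111001, weight = 5.
  m = 0001 → c = 01000010, weight = 2.
  m = 1001 → c = 01001010, weight = 3.
  m = 0101 → c = 01110100, weight = 4.
  m = 1101 → c = 01111100, weight = 5.
  m = 0011 → c = 00000101, weight = 2.
  m = 1011 → c = 00001101, weight = 3.
  m = 0111 → c = 00110011, weight = 4.
  m = 1111 → c = 00111011, weight = 5.
Tally weights:
  weight 0: 1 codewords.
  weight 1: 1 codewords.
  weight 2: 2 codewords.
  weight 3: 2 codewords.
  weight 4: 5 codewords.
  weight 5: 5 codewords.
Minimum distance d = smallest w > 0 with A_w > 0 = 1.
Sanity: Σ A_w = 16 = 2^4 = 16 ✓.


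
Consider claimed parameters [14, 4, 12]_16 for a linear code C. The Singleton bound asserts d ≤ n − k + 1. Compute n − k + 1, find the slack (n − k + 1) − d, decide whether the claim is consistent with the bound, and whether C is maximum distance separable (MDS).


Singleton RHS = n − k + 1 = 11, slack = -1, bound violated (no such code; not MDS).

Singleton bound: d ≤ n − k + 1.
Here n = 14, k = 4, so n − k + 1 = 11.
Given d = 12, check d ≤ 11: NO.
Slack = (n − k + 1) − d = -1.
The slack is negative: d = 12 exceeds n − k + 1 = 11 by 1, so the Singleton bound is violated and no linear [14, 4, 12]_16 code can exist. In particular it is not MDS (MDS requires d = n − k + 1 exactly).
Description: the claimed parameters are [14, 4, 12]_16; such a code would be impossible (violates the Singleton bound).


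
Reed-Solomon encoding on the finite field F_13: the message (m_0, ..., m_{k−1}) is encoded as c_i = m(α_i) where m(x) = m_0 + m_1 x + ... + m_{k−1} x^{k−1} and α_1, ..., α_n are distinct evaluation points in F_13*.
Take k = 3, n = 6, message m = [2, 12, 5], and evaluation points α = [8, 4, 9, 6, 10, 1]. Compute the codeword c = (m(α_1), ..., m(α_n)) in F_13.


c = [2, 0, 8, 7, 11, 6]

Message polynomial: m(x) = 2 + 12·x + 5·x^2 (mod 13).
For each evaluation point α_i, compute m(α_i) mod 13:
  α_1 = 8: Horner steps 5 → 0 → 2, so m(8) = 2.
  α_2 = 4: Horner steps 5 → 6 → 0, so m(4) = 0.
  α_3 = 9: Horner steps 5 → 5 → 8, so m(9) = 8.
  α_4 = 6: Horner steps 5 → 3 → 7, so m(6) = 7.
  α_5 = 10: Horner steps 5 → 10 → 11, so m(10) = 11.
  α_6 = 1: Horner steps 5 → 4 → 6, so m(1) = 6.
Codeword c = [2, 0, 8, 7, 11, 6] ∈ F_13^6.


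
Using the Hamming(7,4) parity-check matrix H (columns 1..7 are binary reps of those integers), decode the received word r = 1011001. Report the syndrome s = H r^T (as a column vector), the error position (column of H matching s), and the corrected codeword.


s = (0, 0, 1)^T, error position = 1, corrected codeword c = 0011001

Compute s = H r^T mod 2 one row at a time:
  s_1 = 1 + 0 + 0 + 1 = 2 ≡ 0 (mod 2).
  s_2 = 0 + 1 + 0 + 1 = 2 ≡ 0 (mod 2).
  s_3 = 1 + 1 + 0 + 1 = 3 ≡ 1 (mod 2).
s = (0, 0, 1)^T — this equals column 1 of H (binary 001), so error is at position 1.
Correct: flip bit 1 of r = 1011001 to get c = 0011001.


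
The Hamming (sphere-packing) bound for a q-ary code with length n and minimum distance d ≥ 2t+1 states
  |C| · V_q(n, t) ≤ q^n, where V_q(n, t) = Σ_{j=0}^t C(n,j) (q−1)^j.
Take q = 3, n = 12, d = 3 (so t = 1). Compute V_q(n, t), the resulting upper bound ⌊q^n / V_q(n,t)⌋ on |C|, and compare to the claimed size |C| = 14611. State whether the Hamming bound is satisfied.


V_q(n, t) = 25, q^n = 531441, Hamming bound = 21257, |C| = 14611 ≤ bound (satisfied).

Step 1: Compute V_q(n, t) = Σ_{j=0}^1 C(n, j) (q−1)^j.
  j = 0: C(12,0)·(2)^0 = 1·1 = 1.
  j = 1: C(12,1)·(2)^1 = 12·2 = 24.
  V_q(n, t) = 1 + 24 = 25.
Step 2: q^n = 3^12 = 531441.
Step 3: Hamming bound ⌊q^n / V_q(n,t)⌋ = ⌊531441/25⌋ = 21257.
Step 4: Compare |C| = 14611 to 21257: satisfied.
The claimed |C| lies below the Hamming bound.


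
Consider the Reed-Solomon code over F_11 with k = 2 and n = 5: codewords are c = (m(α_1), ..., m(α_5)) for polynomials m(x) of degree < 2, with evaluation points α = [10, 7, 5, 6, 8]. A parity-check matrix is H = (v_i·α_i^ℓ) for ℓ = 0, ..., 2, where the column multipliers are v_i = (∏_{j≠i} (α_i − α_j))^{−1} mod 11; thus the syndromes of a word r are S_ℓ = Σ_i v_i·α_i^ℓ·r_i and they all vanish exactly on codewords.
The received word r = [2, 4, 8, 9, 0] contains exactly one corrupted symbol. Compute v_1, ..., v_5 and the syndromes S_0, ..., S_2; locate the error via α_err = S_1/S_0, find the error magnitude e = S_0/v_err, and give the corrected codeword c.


S = (10, 4, 6), error at position 2, error magnitude e = 5, c = [2, 10, 8, 9, 0].

Step 1: column multipliers v_i = (∏_{j≠i}(α_i − α_j))^{−1} mod 11.
  i = 1 (α = 10): (10−7)(10−5)(10−6)(10−8) = 3·5·4·2 = 120 ≡ 10, so v_1 = 10^{−1} = 10 (mod 11).
  i = 2 (α = 7): (7−10)(7−5)(7−6)(7−8) = (−3)·2·1·(−1) = 6 ≡ 6, so v_2 = 6^{−1} = 2 (mod 11).
  i = 3 (α = 5): (5−10)(5−7)(5−6)(5−8) = (−5)·(−2)·(−1)·(−3) = 30 ≡ 8, so v_3 = 8^{−1} = 7 (mod 11).
  i = 4 (α = 6): (6−10)(6−7)(6−5)(6−8) = (−4)·(−1)·1·(−2) = −8 ≡ 3, so v_4 = 3^{−1} = 4 (mod 11).
  i = 5 (α = 8): (8−10)(8−7)(8−5)(8−6) = (−2)·1·3·2 = −12 ≡ 10, so v_5 = 10^{−1} = 10 (mod 11).
  v = [10, 2, 7, 4, 10].
Step 2: syndromes of r = [2, 4, 8, 9, 0] (all sums mod 11).
  S_0 = Σ v_i r_i = 10·2 + 2·4 + 7·8 + 4·9 + 10·0 = 120 ≡ 10.
  S_1 = Σ v_i α_i r_i = 10·10·2 + 2·7·4 + 7·5·8 + 4·6·9 + 10·8·0 = 752 ≡ 4.
  α_i^2 mod 11 = [1, 5, 3, 3, 9].
  S_2 = Σ v_i α_i^2 r_i = 10·1·2 + 2·5·4 + 7·3·8 + 4·3·9 + 10·9·0 = 336 ≡ 6.
  S = (10, 4, 6) ≠ 0, so r is not a codeword (an error is present).
Step 3: locate the error. For a single error e at position i, S_ℓ = v_i·e·α_i^ℓ, so α_err = S_1/S_0.
  S_0^{−1} = 10^{−1} = 10 (mod 11), so α_err = 4·10 = 40 ≡ 7 = α_2. Error position i = 2.
  Consistency check: S_2/S_1 = 6·3 = 18 ≡ 7 = α_err ✓ (single-error assumption holds).
Step 4: error magnitude e = S_0/v_2 = S_0·∏_{j≠2}(α_2 − α_j) = 10·6 = 60 ≡ 5 (mod 11).
Step 5: correct position 2: c_2 = r_2 − e = 4 − 5 ≡ 10 (mod 11). Hence c = [2, 10, 8, 9, 0].
  Check: interpolating c through the α_i gives m(x) = 3 + 1·x (degree < 2) with m(α_i) = c_i for every i, so c is indeed a codeword.


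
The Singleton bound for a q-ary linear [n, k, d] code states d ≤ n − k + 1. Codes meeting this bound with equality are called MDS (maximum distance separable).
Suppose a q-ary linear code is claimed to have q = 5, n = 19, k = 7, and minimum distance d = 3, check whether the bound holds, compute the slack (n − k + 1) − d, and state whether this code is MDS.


Singleton RHS = n − k + 1 = 13, slack = 10, bound satisfied, not MDS.

Singleton bound: d ≤ n − k + 1.
Here n = 19, k = 7, so n − k + 1 = 13.
Given d = 3, check d ≤ 13: YES.
Slack = (n − k + 1) − d = 10.
The code is NOT MDS (slack = 10 > 0).
Description: the claimed parameters are [19, 7, 3]_5; such a code would be non-MDS.


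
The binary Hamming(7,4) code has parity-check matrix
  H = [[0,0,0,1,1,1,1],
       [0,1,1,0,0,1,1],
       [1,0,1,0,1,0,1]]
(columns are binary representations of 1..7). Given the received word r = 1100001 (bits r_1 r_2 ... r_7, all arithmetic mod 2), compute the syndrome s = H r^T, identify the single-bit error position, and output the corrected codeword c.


s = (1, 0, 0)^T, error position = 4, corrected codeword c = 1101001

Compute s = H r^T mod 2 one row at a time:
  s_1 = 0 + 0 + 0 + 1 = 1 ≡ 1 (mod 2).
  s_2 = 1 + 0 + 0 + 1 = 2 ≡ 0 (mod 2).
  s_3 = 1 + 0 + 0 + 1 = 2 ≡ 0 (mod 2).
s = (1, 0, 0)^T — this equals column 4 of H (binary 100), so error is at position 4.
Correct: flip bit 4 of r = 1100001 to get c = 1101001.


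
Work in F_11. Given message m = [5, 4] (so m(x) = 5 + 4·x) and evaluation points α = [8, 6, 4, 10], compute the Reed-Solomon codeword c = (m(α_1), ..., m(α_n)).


c = [4, 7, 10, 1]

Message polynomial: m(x) = 5 + 4·x (mod 11).
For each evaluation point α_i, compute m(α_i) mod 11:
  α_1 = 8: Horner steps 4 → 4, so m(8) = 4.
  α_2 = 6: Horner steps 4 → 7, so m(6) = 7.
  α_3 = 4: Horner steps 4 → 10, so m(4) = 10.
  α_4 = 10: Horner steps 4 → 1, so m(10) = 1.
Codeword c = [4, 7, 10, 1] ∈ F_11^4.


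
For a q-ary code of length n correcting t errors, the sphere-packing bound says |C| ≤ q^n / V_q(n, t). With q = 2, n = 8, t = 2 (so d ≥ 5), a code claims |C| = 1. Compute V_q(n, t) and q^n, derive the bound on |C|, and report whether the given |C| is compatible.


V_q(n, t) = 37, q^n = 256, Hamming bound = 6, |C| = 1 ≤ bound (satisfied).

Step 1: Compute V_q(n, t) = Σ_{j=0}^2 C(n, j) (q−1)^j.
  j = 0: C(8,0)·(1)^0 = 1·1 = 1.
  j = 1: C(8,1)·(1)^1 = 8·1 = 8.
  j = 2: C(8,2)·(1)^2 = 28·1 = 28.
  V_q(n, t) = 1 + 8 + 28 = 37.
Step 2: q^n = 2^8 = 256.
Step 3: Hamming bound ⌊q^n / V_q(n,t)⌋ = ⌊256/37⌋ = 6.
Step 4: Compare |C| = 1 to 6: satisfied.
The claimed |C| lies below the Hamming bound.


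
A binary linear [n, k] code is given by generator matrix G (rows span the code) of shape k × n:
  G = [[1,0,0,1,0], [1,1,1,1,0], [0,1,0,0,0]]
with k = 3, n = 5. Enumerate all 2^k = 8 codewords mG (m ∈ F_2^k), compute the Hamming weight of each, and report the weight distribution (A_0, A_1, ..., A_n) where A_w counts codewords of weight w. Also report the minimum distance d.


Weight distribution: A_0 = 1, A_1 = 2, A_2 = 2, A_3 = 2, A_4 = 1. Minimum distance d = 1.

Enumerate all 2^3 = 8 messages m ∈ F_2^3.
For each, compute codeword c = mG in F_2^5, then tally its weight.
  m = 000 → c = 00000, weight = 0.
  m = 100 → c = 10010, weight = 2.
  m = 010 → c = 11110, weight = 4.
  m = 110 → c = 01100, weight = 2.
  m = 001 → c = 01000, weight = 1.
  m = 101 → c = 11010, weight = 3.
  m = 011 → c = 10110, weight = 3.
  m = 111 → c = 00100, weight = 1.
Tally weights:
  weight 0: 1 codewords.
  weight 1: 2 codewords.
  weight 2: 2 codewords.
  weight 3: 2 codewords.
  weight 4: 1 codewords.
Minimum distance d = smallest w > 0 with A_w > 0 = 1.
Sanity: Σ A_w = 8 = 2^3 = 8 ✓.


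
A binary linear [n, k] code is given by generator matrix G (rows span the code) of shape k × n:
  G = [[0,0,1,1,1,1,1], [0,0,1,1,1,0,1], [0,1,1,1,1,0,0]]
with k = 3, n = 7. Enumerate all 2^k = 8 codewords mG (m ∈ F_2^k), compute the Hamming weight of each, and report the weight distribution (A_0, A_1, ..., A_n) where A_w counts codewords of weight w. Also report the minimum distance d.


Weight distribution: A_0 = 1, A_1 = 1, A_2 = 1, A_3 = 1, A_4 = 2, A_5 = 2. Minimum distance d = 1.

Enumerate all 2^3 = 8 messages m ∈ F_2^3.
For each, compute codeword c = mG in F_2^7, then tally its weight.
  m = 000 → c = 0000000, weight = 0.
  m = 100 → c = 0011111, weight = 5.
  m = 010 → c = 0011101, weight = 4.
  m = 110 → c = 0000010, weight = 1.
  m = 001 → c = 0111100, weight = 4.
  m = 101 → c = 0100011, weight = 3.
  m = 011 → c = 0100001, weight = 2.
  m = 111 → c = 0111110, weight = 5.
Tally weights:
  weight 0: 1 codewords.
  weight 1: 1 codewords.
  weight 2: 1 codewords.
  weight 3: 1 codewords.
  weight 4: 2 codewords.
  weight 5: 2 codewords.
Minimum distance d = smallest w > 0 with A_w > 0 = 1.
Sanity: Σ A_w = 8 = 2^3 = 8 ✓.
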